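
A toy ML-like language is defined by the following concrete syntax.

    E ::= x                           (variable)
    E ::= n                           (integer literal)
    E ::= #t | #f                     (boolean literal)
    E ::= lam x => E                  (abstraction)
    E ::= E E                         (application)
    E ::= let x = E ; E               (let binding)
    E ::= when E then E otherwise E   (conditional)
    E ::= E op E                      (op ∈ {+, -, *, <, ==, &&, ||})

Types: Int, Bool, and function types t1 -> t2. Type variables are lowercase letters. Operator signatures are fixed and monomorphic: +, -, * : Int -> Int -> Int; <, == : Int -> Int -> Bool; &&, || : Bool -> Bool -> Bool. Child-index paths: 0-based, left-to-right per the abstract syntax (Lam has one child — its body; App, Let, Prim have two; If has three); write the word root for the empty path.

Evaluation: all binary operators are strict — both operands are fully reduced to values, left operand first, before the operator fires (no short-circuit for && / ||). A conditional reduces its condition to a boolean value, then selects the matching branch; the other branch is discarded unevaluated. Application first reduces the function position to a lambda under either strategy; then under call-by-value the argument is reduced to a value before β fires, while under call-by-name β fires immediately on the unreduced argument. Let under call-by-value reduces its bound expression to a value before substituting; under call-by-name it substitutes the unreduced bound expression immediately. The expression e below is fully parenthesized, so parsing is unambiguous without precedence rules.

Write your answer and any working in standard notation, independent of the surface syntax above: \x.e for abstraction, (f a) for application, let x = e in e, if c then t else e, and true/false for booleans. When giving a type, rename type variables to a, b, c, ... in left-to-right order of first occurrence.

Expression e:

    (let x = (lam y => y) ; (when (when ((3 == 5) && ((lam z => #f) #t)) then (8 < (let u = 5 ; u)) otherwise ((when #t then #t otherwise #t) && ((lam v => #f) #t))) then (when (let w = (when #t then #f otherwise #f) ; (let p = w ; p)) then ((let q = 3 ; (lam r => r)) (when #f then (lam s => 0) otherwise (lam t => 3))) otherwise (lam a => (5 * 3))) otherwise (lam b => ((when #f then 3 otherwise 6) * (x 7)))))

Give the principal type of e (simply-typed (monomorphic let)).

Derivation:
y : a
\y._ : a -> a
let x : a -> a
  unify Int ~ Int
  unify Int ~ Int
  unify Bool ~ Bool
\z._ : b -> Bool
  unify b -> Bool ~ Bool -> c
  unify b ~ Bool
  unify Bool ~ c
_ _ : Bool
  unify Bool ~ Bool
  unify Bool ~ Bool
  unify Int ~ Int
let u : Int
u : Int
  unify Int ~ Int
  unify Bool ~ Bool
  unify Bool ~ Bool
  unify Bool ~ Bool
\v._ : d -> Bool
  unify d -> Bool ~ Bool -> e
  unify d ~ Bool
  unify Bool ~ e
_ _ : Bool
  unify Bool ~ Bool
  unify Bool ~ Bool
  unify Bool ~ Bool
  unify Bool ~ Bool
  unify Bool ~ Bool
let w : Bool
w : Bool
let p : Bool
p : Bool
  unify Bool ~ Bool
let q : Int
r : f
\r._ : f -> f
  unify Bool ~ Bool
\s._ : g -> Int
\t._ : h -> Int
  unify g -> Int ~ h -> Int
  unify g ~ h
  unify Int ~ Int
  unify f -> f ~ (h -> Int) -> i
  unify f ~ h -> Int
  unify h -> Int ~ i
_ _ : h -> Int
  unify Int ~ Int
  unify Int ~ Int
\a._ : j -> Int
  unify h -> Int ~ j -> Int
  unify h ~ j
  unify Int ~ Int
  unify Bool ~ Bool
  unify Int ~ Int
  unify Int ~ Int
x : a -> a
  unify a -> a ~ Int -> l
  unify a ~ Int
  unify Int ~ l
_ _ : Int
  unify Int ~ Int
\b._ : k -> Int
  unify j -> Int ~ k -> Int
  unify j ~ k
  unify Int ~ Int

Answer: a -> Int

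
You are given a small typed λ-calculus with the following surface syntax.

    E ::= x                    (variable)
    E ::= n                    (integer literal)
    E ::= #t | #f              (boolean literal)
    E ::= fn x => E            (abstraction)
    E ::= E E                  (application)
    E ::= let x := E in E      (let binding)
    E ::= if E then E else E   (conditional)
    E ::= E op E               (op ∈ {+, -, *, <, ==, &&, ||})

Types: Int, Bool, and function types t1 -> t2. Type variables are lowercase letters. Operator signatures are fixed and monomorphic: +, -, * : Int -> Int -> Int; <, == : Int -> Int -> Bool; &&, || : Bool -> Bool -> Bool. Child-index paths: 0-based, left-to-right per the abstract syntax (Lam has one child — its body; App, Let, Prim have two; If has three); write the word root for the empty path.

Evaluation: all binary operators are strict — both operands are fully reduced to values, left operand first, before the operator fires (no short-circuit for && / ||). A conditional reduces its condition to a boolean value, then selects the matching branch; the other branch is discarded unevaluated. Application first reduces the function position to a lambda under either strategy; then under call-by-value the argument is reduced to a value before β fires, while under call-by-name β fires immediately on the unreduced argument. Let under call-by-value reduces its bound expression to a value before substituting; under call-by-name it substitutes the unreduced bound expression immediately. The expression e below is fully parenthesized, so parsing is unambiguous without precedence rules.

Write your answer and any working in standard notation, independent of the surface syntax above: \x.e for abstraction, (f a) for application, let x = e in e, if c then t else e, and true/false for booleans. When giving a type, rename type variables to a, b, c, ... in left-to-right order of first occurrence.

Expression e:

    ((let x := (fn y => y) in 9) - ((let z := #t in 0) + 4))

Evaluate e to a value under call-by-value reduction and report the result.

Answer: 5

Working:
step 0: ((let x = (\y.y) in 9) - ((let z = true in 0) + 4))
step 1: [let@0] (9 - ((let z = true in 0) + 4))
step 2: [let@1.0] (9 - (0 + 4))
step 3: [delta@1] (9 - 4)
step 4: [delta@root] 5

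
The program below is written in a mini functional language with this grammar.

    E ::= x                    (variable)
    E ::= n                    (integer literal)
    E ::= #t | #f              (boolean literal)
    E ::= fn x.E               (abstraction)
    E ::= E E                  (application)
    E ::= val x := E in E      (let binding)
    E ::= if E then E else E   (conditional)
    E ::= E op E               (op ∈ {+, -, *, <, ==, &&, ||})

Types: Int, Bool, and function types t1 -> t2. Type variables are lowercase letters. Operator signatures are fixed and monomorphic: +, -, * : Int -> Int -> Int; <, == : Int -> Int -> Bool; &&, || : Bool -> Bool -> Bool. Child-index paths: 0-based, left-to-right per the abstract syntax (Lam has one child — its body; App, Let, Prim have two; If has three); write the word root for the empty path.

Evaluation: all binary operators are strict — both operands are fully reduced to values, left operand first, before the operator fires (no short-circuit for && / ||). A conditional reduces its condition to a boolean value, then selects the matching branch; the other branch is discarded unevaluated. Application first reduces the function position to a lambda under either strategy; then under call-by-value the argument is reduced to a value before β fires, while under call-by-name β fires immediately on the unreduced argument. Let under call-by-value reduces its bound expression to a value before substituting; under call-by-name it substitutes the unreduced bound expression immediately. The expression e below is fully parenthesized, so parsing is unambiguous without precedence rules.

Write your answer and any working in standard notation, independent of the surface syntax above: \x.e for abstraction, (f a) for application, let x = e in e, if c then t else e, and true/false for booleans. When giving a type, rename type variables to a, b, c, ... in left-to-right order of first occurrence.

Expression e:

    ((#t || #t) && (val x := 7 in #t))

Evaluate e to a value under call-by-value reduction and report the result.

Answer: true

Trace:
step 0: ((true || true) && (let x = 7 in true))
step 1: [delta@0] (true && (let x = 7 in true))
step 2: [let@1] (true && true)
step 3: [delta@root] true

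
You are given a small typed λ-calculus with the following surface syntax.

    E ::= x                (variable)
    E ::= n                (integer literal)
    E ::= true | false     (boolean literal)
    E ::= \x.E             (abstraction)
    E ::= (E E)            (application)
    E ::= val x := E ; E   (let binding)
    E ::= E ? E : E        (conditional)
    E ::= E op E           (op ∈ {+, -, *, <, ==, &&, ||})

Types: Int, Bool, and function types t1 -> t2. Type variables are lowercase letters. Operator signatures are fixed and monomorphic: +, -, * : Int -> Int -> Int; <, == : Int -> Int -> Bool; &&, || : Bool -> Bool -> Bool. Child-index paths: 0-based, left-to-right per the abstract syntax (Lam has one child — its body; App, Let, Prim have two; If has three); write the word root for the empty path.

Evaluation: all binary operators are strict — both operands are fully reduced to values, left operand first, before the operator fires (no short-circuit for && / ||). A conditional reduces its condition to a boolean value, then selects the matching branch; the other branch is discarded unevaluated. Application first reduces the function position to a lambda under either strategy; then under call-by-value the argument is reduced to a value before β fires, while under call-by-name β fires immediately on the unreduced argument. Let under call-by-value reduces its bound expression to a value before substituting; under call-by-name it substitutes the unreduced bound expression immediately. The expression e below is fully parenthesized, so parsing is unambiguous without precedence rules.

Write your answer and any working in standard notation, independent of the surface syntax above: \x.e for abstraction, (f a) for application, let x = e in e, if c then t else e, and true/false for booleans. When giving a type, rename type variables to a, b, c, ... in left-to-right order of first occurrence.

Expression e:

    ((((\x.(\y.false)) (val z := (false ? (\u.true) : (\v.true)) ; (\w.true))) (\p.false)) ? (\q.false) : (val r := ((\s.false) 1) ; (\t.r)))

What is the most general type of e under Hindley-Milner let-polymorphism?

Working:
\y._ : b -> Bool
\x._ : a -> b -> Bool
  unify Bool ~ Bool
\u._ : c -> Bool
\v._ : d -> Bool
  unify c -> Bool ~ d -> Bool
  unify c ~ d
  unify Bool ~ Bool
let z : forall. d -> Bool
\w._ : e -> Bool
  unify a -> b -> Bool ~ (e -> Bool) -> f
  unify a ~ e -> Bool
  unify b -> Bool ~ f
_ _ : b -> Bool
\p._ : g -> Bool
  unify b -> Bool ~ (g -> Bool) -> h
  unify b ~ g -> Bool
  unify Bool ~ h
_ _ : Bool
  unify Bool ~ Bool
\q._ : i -> Bool
\s._ : j -> Bool
  unify j -> Bool ~ Int -> k
  unify j ~ Int
  unify Bool ~ k
_ _ : Bool
let r : Bool
r : Bool
\t._ : l -> Bool
  unify i -> Bool ~ l -> Bool
  unify i ~ l
  unify Bool ~ Bool

Answer: a -> Bool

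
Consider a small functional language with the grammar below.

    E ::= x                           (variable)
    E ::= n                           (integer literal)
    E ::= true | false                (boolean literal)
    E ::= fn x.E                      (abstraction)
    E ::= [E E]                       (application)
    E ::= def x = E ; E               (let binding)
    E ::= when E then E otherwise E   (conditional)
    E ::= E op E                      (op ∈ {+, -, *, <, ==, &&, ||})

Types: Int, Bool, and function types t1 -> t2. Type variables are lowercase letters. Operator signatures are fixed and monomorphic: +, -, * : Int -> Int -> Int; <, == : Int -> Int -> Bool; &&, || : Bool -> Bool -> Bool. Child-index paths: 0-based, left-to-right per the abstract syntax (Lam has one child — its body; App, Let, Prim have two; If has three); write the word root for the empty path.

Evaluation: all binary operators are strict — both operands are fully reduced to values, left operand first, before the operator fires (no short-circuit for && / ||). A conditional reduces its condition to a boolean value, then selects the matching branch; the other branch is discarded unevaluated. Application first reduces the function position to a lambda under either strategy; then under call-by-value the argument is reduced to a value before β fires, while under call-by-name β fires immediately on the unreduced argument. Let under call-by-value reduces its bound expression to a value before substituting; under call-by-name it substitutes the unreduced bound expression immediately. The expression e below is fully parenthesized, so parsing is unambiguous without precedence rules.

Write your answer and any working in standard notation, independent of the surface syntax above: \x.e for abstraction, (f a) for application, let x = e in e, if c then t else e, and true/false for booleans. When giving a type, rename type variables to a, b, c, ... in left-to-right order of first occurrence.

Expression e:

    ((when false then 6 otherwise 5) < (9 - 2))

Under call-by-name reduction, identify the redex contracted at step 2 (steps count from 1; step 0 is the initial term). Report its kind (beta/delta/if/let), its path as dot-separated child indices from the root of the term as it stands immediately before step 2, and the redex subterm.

Answer: delta at 1 : (9 - 2)

Working:
step 0: ((if false then 6 else 5) < (9 - 2))
step 1: [if@0] (5 < (9 - 2))
step 2: [delta@1] (5 < 7)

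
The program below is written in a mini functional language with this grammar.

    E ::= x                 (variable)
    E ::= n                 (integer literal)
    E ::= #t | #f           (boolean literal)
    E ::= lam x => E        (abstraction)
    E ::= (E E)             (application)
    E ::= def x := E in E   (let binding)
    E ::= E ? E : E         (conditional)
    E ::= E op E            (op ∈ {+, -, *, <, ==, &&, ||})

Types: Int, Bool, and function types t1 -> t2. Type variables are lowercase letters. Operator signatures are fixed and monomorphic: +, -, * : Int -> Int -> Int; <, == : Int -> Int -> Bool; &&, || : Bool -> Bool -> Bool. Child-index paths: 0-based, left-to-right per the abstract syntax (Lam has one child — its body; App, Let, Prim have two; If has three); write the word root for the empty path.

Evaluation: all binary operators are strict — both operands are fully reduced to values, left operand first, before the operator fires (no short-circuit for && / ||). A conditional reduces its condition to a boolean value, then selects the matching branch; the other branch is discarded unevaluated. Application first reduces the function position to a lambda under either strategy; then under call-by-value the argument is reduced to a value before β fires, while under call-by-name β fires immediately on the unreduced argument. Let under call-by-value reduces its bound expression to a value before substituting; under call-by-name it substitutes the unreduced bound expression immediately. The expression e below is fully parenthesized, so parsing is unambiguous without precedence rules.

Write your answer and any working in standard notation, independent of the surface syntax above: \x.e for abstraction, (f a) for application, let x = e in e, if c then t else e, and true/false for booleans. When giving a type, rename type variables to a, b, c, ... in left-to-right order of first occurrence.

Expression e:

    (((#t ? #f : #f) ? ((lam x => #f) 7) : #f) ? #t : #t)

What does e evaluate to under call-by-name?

Answer: true

Derivation:
step 0: (if (if (if true then false else false) then ((\x.false) 7) else false) then true else true)
step 1: [if@0.0] (if (if false then ((\x.false) 7) else false) then true else true)
step 2: [if@0] (if false then true else true)
step 3: [if@root] true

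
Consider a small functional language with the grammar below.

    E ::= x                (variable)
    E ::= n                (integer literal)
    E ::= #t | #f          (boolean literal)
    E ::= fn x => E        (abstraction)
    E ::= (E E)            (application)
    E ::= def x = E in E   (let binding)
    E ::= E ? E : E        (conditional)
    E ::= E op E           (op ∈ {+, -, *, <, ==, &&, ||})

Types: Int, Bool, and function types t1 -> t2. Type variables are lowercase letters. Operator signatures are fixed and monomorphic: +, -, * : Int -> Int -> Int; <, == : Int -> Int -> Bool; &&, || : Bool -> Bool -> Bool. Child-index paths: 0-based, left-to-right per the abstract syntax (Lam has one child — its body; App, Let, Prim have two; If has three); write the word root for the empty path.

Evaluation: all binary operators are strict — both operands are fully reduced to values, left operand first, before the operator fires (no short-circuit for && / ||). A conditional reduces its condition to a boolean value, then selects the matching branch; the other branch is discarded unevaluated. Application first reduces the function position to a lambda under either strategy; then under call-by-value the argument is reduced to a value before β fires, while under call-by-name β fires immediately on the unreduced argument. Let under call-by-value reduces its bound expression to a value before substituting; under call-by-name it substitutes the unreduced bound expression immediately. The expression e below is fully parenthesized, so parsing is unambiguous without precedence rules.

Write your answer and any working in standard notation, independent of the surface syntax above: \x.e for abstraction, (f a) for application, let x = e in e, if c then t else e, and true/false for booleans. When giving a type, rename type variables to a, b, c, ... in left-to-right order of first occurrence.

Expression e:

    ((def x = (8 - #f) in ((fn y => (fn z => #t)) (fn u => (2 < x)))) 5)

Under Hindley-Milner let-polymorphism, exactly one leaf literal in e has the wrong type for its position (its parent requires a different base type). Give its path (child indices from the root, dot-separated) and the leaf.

Trace:
  unify Int ~ Int
  unify Bool ~ Int
  FAIL: mismatch Bool ~ Int

Answer: 0.0.1 : false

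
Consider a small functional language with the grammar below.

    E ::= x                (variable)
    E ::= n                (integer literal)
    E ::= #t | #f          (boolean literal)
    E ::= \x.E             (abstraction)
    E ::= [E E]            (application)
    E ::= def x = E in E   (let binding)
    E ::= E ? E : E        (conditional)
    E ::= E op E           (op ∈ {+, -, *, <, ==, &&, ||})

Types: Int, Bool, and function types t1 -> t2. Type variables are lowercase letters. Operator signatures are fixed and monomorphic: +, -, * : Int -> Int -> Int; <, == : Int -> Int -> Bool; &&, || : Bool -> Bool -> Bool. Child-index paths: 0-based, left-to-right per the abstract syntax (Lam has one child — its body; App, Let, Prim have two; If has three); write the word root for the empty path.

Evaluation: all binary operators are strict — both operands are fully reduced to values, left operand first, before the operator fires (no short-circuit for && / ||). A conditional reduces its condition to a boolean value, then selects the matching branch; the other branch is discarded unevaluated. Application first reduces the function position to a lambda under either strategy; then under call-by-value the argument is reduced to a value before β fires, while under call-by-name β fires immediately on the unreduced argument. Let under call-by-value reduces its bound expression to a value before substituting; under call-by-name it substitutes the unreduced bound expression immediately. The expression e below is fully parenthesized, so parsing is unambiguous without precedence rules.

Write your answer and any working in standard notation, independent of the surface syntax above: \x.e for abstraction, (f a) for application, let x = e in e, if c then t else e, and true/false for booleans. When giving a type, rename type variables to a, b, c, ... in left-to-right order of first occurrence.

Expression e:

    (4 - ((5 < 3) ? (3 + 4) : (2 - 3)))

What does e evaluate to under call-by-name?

Answer: 5

Trace:
step 0: (4 - (if (5 < 3) then (3 + 4) else (2 - 3)))
step 1: [delta@1.0] (4 - (if false then (3 + 4) else (2 - 3)))
step 2: [if@1] (4 - (2 - 3))
step 3: [delta@1] (4 - -1)
step 4: [delta@root] 5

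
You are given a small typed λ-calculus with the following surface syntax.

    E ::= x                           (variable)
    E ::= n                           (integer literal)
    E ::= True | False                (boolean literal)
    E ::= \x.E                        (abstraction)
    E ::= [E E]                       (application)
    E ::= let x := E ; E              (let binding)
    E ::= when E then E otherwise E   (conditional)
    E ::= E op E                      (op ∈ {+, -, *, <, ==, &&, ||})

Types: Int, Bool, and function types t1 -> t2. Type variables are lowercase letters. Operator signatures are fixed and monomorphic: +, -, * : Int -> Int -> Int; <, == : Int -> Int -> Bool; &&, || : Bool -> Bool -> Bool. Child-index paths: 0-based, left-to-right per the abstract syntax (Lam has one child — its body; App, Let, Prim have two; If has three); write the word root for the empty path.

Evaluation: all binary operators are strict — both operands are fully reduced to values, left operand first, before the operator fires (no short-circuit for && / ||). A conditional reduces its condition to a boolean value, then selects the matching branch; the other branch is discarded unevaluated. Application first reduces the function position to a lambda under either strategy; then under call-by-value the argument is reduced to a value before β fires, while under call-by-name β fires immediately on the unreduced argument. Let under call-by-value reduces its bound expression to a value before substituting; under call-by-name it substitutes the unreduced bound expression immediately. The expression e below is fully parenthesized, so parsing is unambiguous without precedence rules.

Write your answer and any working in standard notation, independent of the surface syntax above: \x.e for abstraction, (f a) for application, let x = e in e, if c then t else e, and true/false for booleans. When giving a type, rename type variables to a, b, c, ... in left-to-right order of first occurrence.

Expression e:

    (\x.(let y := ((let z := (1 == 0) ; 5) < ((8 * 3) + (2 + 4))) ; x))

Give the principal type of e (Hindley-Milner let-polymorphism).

Trace:
  unify Int ~ Int
  unify Int ~ Int
let z : Bool
  unify Int ~ Int
  unify Int ~ Int
  unify Int ~ Int
  unify Int ~ Int
  unify Int ~ Int
  unify Int ~ Int
  unify Int ~ Int
  unify Int ~ Int
let y : Bool
x : a
\x._ : a -> a

Answer: a -> a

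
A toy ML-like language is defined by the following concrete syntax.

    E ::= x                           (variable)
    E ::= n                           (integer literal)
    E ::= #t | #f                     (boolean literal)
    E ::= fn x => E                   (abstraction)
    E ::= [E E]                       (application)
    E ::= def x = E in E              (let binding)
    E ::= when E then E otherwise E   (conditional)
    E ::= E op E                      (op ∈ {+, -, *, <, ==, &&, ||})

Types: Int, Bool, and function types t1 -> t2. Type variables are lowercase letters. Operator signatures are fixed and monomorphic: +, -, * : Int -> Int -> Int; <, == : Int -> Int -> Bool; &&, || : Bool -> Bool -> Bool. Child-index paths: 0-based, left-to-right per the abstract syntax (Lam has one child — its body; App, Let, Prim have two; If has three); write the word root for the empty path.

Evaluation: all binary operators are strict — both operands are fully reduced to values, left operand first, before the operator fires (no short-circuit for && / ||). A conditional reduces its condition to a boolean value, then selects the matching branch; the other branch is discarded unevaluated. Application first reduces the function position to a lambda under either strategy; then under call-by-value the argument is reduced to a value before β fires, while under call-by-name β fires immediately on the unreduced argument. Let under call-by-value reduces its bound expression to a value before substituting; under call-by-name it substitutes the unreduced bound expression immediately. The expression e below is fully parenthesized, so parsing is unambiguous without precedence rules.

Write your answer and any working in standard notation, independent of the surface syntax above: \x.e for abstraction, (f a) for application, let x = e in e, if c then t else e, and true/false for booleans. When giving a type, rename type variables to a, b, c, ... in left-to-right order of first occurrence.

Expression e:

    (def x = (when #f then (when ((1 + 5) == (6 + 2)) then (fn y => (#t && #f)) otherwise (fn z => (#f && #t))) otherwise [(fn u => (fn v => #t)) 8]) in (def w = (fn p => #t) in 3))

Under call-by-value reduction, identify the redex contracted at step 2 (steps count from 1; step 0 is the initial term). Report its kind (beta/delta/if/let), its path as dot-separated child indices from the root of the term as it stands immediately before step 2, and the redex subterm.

Trace:
step 0: (let x = (if false then (if ((1 + 5) == (6 + 2)) then (\y.(true && false)) else (\z.(false && true))) else ((\u.(\v.true)) 8)) in (let w = (\p.true) in 3))
step 1: [if@0] (let x = ((\u.(\v.true)) 8) in (let w = (\p.true) in 3))
step 2: [beta@0] (let x = (\v.true) in (let w = (\p.true) in 3))

Answer: beta at 0 : ((\u.(\v.true)) 8)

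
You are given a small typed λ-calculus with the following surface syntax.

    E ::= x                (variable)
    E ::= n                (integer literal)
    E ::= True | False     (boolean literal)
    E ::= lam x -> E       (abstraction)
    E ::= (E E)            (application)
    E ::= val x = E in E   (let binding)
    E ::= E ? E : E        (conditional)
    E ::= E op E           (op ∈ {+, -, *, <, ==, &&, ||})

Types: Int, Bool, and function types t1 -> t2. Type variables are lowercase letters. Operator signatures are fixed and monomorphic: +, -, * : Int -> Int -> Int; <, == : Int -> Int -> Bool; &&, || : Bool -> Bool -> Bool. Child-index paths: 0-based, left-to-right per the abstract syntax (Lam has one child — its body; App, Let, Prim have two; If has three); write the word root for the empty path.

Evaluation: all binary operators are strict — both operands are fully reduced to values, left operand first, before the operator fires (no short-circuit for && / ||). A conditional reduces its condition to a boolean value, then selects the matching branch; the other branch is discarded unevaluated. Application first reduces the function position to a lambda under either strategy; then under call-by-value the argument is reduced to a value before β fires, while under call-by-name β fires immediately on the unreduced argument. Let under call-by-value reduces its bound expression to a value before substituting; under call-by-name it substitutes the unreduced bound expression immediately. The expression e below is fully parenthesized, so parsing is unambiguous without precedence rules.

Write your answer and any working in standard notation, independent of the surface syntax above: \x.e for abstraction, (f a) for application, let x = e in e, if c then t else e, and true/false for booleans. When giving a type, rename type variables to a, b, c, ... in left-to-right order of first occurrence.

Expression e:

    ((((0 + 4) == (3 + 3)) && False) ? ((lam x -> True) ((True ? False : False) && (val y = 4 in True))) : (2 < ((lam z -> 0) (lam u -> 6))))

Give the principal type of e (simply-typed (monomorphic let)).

Answer: Bool

Derivation:
  unify Int ~ Int
  unify Int ~ Int
  unify Int ~ Int
  unify Int ~ Int
  unify Int ~ Int
  unify Int ~ Int
  unify Bool ~ Bool
  unify Bool ~ Bool
  unify Bool ~ Bool
\x._ : a -> Bool
  unify Bool ~ Bool
  unify Bool ~ Bool
  unify Bool ~ Bool
let y : Int
  unify Bool ~ Bool
  unify a -> Bool ~ Bool -> b
  unify a ~ Bool
  unify Bool ~ b
_ _ : Bool
  unify Int ~ Int
\z._ : c -> Int
\u._ : d -> Int
  unify c -> Int ~ (d -> Int) -> e
  unify c ~ d -> Int
  unify Int ~ e
_ _ : Int
  unify Int ~ Int
  unify Bool ~ Bool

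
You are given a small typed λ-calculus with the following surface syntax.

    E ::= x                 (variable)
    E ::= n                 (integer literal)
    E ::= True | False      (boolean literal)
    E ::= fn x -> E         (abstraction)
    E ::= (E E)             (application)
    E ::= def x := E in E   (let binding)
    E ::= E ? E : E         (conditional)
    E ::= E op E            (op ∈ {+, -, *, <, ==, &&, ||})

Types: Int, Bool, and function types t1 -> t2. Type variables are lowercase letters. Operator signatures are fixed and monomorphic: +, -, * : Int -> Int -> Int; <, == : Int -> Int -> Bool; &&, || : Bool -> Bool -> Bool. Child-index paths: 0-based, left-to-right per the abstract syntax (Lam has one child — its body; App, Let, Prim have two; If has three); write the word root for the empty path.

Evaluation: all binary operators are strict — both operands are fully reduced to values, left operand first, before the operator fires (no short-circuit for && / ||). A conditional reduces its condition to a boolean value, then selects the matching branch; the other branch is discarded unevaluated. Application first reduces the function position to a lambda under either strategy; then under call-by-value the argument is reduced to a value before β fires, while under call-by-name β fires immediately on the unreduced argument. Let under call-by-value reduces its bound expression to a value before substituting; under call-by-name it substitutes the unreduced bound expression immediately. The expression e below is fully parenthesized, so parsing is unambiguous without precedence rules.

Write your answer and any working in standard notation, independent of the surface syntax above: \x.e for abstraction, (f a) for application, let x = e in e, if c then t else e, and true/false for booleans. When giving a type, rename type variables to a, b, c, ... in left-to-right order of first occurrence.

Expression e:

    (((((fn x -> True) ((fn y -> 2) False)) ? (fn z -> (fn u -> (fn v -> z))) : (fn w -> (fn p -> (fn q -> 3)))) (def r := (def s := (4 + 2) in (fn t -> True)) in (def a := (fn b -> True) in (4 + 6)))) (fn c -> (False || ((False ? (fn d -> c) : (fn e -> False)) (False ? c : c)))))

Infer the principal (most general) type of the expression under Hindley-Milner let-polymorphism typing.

Derivation:
\x._ : a -> Bool
\y._ : b -> Int
  unify b -> Int ~ Bool -> c
  unify b ~ Bool
  unify Int ~ c
_ _ : Int
  unify a -> Bool ~ Int -> d
  unify a ~ Int
  unify Bool ~ d
_ _ : Bool
  unify Bool ~ Bool
z : e
\v._ : g -> e
\u._ : f -> g -> e
\z._ : e -> f -> g -> e
\q._ : j -> Int
\p._ : i -> j -> Int
\w._ : h -> i -> j -> Int
  unify e -> f -> g -> e ~ h -> i -> j -> Int
  unify e ~ h
  unify f -> g -> h ~ i -> j -> Int
  unify f ~ i
  unify g -> h ~ j -> Int
  unify g ~ j
  unify h ~ Int
  unify Int ~ Int
  unify Int ~ Int
let s : Int
\t._ : k -> Bool
let r : forall. k -> Bool
\b._ : l -> Bool
let a : forall. l -> Bool
  unify Int ~ Int
  unify Int ~ Int
  unify Int -> i -> j -> Int ~ Int -> m
  unify Int ~ Int
  unify i -> j -> Int ~ m
_ _ : i -> j -> Int
  unify Bool ~ Bool
  unify Bool ~ Bool
c : n
\d._ : o -> n
\e._ : p -> Bool
  unify o -> n ~ p -> Bool
  unify o ~ p
  unify n ~ Bool
  unify Bool ~ Bool
c : Bool
c : Bool
  unify Bool ~ Bool
  unify p -> Bool ~ Bool -> q
  unify p ~ Bool
  unify Bool ~ q
_ _ : Bool
  unify Bool ~ Bool
\c._ : Bool -> Bool
  unify i -> j -> Int ~ (Bool -> Bool) -> r
  unify i ~ Bool -> Bool
  unify j -> Int ~ r
_ _ : j -> Int

Answer: a -> Int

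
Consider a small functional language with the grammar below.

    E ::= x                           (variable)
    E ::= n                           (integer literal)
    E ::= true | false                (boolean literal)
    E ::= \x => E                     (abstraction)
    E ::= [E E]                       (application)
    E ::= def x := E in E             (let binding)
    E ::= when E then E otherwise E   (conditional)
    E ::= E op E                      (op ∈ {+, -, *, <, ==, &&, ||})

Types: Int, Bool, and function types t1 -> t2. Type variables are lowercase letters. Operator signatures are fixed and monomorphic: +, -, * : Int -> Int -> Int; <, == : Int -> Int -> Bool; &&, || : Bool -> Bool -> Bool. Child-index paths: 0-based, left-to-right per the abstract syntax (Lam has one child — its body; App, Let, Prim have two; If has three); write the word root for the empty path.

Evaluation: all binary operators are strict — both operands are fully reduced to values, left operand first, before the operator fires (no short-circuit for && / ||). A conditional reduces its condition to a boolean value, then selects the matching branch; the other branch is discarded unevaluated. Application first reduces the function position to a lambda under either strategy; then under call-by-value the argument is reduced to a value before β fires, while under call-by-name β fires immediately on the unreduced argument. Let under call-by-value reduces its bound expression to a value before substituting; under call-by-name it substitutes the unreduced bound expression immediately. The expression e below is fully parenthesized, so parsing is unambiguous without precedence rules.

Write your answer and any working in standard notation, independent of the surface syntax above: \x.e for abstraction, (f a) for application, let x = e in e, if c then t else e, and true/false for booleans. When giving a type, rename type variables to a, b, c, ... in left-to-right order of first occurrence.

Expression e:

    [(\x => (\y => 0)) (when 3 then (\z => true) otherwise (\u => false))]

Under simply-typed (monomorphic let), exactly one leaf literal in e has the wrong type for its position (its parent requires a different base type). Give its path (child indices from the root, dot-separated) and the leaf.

Working:
\y._ : b -> Int
\x._ : a -> b -> Int
  unify Int ~ Bool
  FAIL: mismatch Int ~ Bool

Answer: 1.0 : 3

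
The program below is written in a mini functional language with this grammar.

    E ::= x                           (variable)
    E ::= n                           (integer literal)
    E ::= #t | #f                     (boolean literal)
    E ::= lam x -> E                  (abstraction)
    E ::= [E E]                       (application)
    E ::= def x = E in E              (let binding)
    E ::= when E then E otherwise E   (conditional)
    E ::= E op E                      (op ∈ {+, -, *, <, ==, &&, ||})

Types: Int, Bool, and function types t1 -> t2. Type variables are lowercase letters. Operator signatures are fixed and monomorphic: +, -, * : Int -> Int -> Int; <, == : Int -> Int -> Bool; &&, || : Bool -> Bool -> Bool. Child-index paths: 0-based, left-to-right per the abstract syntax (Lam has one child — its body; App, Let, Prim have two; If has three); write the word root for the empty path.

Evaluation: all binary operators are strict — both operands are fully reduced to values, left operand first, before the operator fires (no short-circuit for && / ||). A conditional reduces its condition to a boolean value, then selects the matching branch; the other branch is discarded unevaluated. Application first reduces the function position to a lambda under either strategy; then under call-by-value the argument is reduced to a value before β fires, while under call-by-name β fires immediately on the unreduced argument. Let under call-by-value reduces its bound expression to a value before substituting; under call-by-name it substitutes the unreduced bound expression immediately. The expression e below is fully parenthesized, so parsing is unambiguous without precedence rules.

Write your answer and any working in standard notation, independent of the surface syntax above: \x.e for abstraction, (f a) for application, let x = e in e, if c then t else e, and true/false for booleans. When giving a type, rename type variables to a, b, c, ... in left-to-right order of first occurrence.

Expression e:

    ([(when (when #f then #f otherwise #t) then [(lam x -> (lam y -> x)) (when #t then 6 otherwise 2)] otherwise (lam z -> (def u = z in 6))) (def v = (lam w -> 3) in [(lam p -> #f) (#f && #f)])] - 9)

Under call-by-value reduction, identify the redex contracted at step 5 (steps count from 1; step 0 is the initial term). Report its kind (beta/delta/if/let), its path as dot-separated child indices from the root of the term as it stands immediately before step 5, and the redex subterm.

Answer: let at 0.1 : (let v = (\w.3) in ((\p.false) (false && false)))

Derivation:
step 0: (((if (if false then false else true) then ((\x.(\y.x)) (if true then 6 else 2)) else (\z.(let u = z in 6))) (let v = (\w.3) in ((\p.false) (false && false)))) - 9)
step 1: [if@0.0.0] (((if true then ((\x.(\y.x)) (if true then 6 else 2)) else (\z.(let u = z in 6))) (let v = (\w.3) in ((\p.false) (false && false)))) - 9)
step 2: [if@0.0] ((((\x.(\y.x)) (if true then 6 else 2)) (let v = (\w.3) in ((\p.false) (false && false)))) - 9)
step 3: [if@0.0.1] ((((\x.(\y.x)) 6) (let v = (\w.3) in ((\p.false) (false && false)))) - 9)
step 4: [beta@0.0] (((\y.6) (let v = (\w.3) in ((\p.false) (false && false)))) - 9)
step 5: [let@0.1] (((\y.6) ((\p.false) (false && false))) - 9)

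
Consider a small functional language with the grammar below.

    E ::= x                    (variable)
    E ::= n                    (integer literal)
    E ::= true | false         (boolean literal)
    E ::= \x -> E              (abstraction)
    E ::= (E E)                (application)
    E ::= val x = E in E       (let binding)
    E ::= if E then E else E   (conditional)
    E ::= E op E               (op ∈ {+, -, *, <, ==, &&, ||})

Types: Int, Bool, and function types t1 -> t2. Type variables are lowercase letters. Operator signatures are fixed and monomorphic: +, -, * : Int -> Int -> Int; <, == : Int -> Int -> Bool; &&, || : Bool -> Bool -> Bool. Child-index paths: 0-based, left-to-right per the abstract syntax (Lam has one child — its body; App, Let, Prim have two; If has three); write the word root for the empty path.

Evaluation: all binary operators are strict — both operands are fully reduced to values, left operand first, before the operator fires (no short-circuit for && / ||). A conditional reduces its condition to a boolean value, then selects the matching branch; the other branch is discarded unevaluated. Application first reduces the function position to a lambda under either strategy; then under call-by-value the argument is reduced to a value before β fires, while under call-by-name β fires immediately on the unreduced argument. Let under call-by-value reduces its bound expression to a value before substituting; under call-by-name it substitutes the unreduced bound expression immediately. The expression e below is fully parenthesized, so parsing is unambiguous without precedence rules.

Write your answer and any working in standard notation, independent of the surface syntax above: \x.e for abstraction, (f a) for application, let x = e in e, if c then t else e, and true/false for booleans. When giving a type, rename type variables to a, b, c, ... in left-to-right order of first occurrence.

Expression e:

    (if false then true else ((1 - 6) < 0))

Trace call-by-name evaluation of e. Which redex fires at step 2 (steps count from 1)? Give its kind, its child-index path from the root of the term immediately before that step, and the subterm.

Working:
step 0: (if false then true else ((1 - 6) < 0))
step 1: [if@root] ((1 - 6) < 0)
step 2: [delta@0] (-5 < 0)

Answer: delta at 0 : (1 - 6)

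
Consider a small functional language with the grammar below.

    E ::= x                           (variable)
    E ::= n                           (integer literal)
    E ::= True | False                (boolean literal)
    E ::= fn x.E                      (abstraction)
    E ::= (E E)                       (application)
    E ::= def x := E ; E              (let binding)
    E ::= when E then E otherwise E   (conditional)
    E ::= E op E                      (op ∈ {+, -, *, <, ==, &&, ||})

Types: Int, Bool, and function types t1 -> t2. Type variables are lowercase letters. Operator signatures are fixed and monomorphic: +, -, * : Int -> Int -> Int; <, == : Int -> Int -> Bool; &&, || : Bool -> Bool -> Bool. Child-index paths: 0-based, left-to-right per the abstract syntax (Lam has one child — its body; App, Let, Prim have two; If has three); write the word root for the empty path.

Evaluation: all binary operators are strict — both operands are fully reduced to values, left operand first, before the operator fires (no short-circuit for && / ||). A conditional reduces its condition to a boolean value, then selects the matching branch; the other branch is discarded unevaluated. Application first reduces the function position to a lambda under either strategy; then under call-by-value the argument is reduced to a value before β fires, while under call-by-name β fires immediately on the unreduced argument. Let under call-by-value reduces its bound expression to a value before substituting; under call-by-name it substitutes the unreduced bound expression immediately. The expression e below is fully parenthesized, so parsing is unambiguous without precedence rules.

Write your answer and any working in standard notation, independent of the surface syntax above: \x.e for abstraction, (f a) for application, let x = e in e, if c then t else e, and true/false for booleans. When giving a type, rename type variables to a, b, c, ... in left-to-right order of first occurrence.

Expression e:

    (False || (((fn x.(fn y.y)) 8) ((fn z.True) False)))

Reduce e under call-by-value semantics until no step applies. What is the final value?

Derivation:
step 0: (false || (((\x.(\y.y)) 8) ((\z.true) false)))
step 1: [beta@1.0] (false || ((\y.y) ((\z.true) false)))
step 2: [beta@1.1] (false || ((\y.y) true))
step 3: [beta@1] (false || true)
step 4: [delta@root] true

Answer: true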